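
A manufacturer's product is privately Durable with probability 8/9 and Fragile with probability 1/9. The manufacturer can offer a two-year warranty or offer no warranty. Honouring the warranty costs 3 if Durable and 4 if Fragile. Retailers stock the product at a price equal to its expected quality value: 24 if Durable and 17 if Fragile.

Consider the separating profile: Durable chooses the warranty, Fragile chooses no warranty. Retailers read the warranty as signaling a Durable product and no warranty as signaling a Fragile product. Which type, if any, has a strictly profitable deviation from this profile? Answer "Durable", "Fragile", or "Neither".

Fragile

The warranty pays 24; no warranty pays 17.
Durable: assigned the warranty, nets 24 − 3 = 21; deviating to no warranty nets 17.
Fragile: assigned no warranty, nets 17; deviating to the warranty nets 24 − 4 = 20.
The Fragile type gains 3 by deviating.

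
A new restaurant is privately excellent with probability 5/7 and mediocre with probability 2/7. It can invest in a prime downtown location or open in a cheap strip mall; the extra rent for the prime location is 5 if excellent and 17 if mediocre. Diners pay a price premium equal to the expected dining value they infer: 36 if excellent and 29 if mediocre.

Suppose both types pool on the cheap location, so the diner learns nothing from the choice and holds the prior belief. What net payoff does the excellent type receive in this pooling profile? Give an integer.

Pooled price premium = 5/7·36 + 2/7·29 = 34.
excellent pays no cost for the cheap location, so net payoff = 34.

34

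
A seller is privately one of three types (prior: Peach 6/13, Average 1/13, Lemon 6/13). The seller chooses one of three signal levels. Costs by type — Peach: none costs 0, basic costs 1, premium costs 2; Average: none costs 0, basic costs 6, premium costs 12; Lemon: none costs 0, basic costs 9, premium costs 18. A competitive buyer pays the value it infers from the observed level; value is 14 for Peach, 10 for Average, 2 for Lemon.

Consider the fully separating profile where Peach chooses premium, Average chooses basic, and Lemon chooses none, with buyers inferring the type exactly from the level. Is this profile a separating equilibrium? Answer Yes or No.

Separating prices: premium → 14, basic → 10, none → 2.
Peach (assigned premium): none: 2 − 0 = 2; basic: 10 − 1 = 9; premium: 14 − 2 = 12. Peach stays.
Average (assigned basic): none: 2 − 0 = 2; basic: 10 − 6 = 4; premium: 14 − 12 = 2. Average stays.
Lemon (assigned none): none: 2 − 0 = 2; basic: 10 − 9 = 1; premium: 14 − 18 = -4. Lemon stays.
Every type prefers its assigned level; separation holds.

Yes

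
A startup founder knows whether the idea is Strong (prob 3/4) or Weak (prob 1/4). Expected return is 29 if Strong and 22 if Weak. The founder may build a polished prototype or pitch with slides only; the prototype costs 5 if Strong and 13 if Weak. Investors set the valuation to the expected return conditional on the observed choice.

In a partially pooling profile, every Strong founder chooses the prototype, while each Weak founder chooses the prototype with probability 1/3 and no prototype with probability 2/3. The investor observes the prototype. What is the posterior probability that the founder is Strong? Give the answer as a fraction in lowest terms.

9/10

P(the prototype) = (3/4)·1 + (1/4)·(1/3) = 5/6.
By Bayes' rule, P(Strong | the prototype) = (3/4) / (5/6) = 9/10.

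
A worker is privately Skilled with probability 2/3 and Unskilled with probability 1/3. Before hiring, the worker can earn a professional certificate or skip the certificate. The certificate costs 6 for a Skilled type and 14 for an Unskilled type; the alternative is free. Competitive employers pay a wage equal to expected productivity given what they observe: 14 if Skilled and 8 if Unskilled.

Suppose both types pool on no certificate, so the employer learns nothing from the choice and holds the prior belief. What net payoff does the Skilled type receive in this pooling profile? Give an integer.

12

Pooled wage = 2/3·14 + 1/3·8 = 12.
Skilled pays no cost for no certificate, so net payoff = 12.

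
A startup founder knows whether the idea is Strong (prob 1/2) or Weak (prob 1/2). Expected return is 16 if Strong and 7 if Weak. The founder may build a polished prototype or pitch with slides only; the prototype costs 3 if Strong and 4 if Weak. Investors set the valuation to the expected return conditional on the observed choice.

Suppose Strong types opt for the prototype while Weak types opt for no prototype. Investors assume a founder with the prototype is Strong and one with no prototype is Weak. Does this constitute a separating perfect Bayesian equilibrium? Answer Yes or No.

Under these beliefs, the prototype earns valuation 16 and no prototype earns valuation 7.
Strong: the prototype nets 16 − 3 = 13; no prototype nets 7. Strong prefers the prototype.
Weak: the prototype nets 16 − 4 = 12; no prototype nets 7. Weak would deviate to the prototype.
Weak has a profitable deviation, so the profile is not an equilibrium.

No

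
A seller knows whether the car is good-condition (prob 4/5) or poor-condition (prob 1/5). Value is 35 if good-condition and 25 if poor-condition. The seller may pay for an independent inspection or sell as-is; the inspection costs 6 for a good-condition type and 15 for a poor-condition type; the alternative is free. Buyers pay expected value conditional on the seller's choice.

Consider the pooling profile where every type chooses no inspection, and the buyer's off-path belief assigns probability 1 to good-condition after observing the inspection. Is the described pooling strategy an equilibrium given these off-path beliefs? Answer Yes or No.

On path, the buyer holds the prior and pays 4/5·35 + 1/5·25 = 33. Off path (the inspection), believing good-condition, it pays 35.
good-condition: no inspection nets 33; the inspection nets 35 − 6 = 29. good-condition stays.
poor-condition: no inspection nets 33; the inspection nets 35 − 15 = 20. poor-condition stays.
No type deviates, so pooling is sustained.

Yes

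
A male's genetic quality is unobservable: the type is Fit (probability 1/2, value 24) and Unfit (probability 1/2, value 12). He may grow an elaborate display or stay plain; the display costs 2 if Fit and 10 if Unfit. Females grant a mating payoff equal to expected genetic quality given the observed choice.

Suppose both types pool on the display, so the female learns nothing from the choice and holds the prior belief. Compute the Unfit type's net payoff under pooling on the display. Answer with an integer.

Pooled mating payoff = 1/2·24 + 1/2·12 = 18.
Unfit pays cost 10 for the display, so net payoff = 18 − 10 = 8.

8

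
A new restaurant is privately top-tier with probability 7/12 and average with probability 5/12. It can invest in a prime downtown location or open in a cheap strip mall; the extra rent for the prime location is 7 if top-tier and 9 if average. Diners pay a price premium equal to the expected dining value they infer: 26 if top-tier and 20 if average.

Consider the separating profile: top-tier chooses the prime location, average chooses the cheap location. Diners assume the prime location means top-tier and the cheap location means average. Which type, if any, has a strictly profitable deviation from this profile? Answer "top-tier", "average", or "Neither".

The prime location pays 26; the cheap location pays 20.
top-tier: assigned the prime location, nets 26 − 7 = 19; deviating to the cheap location nets 20.
average: assigned the cheap location, nets 20; deviating to the prime location nets 26 − 9 = 17.
The top-tier type gains 1 by deviating.

top-tier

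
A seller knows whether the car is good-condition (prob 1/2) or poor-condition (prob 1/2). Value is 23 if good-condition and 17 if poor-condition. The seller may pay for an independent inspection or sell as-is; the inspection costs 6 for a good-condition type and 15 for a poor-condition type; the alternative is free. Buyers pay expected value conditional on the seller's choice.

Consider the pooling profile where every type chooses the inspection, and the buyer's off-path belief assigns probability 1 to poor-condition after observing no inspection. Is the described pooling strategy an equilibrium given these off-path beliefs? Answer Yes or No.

No

On path, the buyer holds the prior and pays 1/2·23 + 1/2·17 = 20. Off path (no inspection), believing poor-condition, it pays 17.
good-condition: the inspection nets 20 − 6 = 14; no inspection nets 17. good-condition would deviate.
poor-condition: the inspection nets 20 − 15 = 5; no inspection nets 17. poor-condition would deviate.
A type deviates, so pooling fails.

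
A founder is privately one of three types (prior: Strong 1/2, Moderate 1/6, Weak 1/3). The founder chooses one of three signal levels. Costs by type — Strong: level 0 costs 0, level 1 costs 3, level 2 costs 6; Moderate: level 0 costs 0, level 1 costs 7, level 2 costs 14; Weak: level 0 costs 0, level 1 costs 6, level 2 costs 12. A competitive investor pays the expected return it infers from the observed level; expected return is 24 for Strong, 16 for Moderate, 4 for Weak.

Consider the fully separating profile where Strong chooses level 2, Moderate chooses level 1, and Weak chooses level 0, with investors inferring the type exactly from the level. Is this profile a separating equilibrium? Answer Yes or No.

Separating valuations: level 2 → 24, level 1 → 16, level 0 → 4.
Strong (assigned level 2): level 0: 4 − 0 = 4; level 1: 16 − 3 = 13; level 2: 24 − 6 = 18. Strong stays.
Moderate (assigned level 1): level 0: 4 − 0 = 4; level 1: 16 − 7 = 9; level 2: 24 − 14 = 10. Moderate prefers level 2.
Weak (assigned level 0): level 0: 4 − 0 = 4; level 1: 16 − 6 = 10; level 2: 24 − 12 = 12. Weak prefers level 2.
At least one type deviates; the separating profile fails.

No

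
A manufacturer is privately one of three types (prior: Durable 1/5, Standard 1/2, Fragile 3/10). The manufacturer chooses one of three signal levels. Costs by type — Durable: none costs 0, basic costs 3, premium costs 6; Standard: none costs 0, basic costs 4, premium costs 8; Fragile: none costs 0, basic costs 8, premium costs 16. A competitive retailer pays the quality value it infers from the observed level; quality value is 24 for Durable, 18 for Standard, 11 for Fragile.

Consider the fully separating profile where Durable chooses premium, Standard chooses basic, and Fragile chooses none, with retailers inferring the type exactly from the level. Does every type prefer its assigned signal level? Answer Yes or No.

No

Separating prices: premium → 24, basic → 18, none → 11.
Durable (assigned premium): none: 11 − 0 = 11; basic: 18 − 3 = 15; premium: 24 − 6 = 18. Durable stays.
Standard (assigned basic): none: 11 − 0 = 11; basic: 18 − 4 = 14; premium: 24 − 8 = 16. Standard prefers premium.
Fragile (assigned none): none: 11 − 0 = 11; basic: 18 − 8 = 10; premium: 24 − 16 = 8. Fragile stays.
At least one type deviates; the separating profile fails.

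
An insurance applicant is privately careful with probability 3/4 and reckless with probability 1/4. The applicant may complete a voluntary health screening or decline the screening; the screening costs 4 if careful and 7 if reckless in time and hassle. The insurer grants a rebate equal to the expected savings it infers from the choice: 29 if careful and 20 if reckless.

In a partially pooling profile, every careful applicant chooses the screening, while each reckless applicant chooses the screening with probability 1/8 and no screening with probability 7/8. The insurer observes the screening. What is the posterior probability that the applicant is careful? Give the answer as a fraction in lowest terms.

P(the screening) = (3/4)·1 + (1/4)·(1/8) = 25/32.
By Bayes' rule, P(careful | the screening) = (3/4) / (25/32) = 24/25.

24/25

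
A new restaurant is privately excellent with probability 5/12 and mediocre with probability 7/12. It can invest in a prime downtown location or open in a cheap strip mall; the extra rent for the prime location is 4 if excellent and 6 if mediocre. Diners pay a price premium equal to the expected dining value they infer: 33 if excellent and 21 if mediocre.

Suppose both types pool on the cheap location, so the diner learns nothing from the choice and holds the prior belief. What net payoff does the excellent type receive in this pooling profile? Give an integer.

26

Pooled price premium = 5/12·33 + 7/12·21 = 26.
excellent pays no cost for the cheap location, so net payoff = 26.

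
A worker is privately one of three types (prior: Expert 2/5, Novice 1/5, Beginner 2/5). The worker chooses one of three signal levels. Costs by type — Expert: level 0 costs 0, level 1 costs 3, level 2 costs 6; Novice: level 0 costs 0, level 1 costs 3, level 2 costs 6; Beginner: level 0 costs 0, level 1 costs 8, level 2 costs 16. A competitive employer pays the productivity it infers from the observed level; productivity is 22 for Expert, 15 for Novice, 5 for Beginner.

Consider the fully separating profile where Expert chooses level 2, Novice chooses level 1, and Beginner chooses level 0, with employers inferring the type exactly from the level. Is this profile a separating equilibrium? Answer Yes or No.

No

Separating wages: level 2 → 22, level 1 → 15, level 0 → 5.
Expert (assigned level 2): level 0: 5 − 0 = 5; level 1: 15 − 3 = 12; level 2: 22 − 6 = 16. Expert stays.
Novice (assigned level 1): level 0: 5 − 0 = 5; level 1: 15 − 3 = 12; level 2: 22 − 6 = 16. Novice prefers level 2.
Beginner (assigned level 0): level 0: 5 − 0 = 5; level 1: 15 − 8 = 7; level 2: 22 − 16 = 6. Beginner prefers level 1.
At least one type deviates; the separating profile fails.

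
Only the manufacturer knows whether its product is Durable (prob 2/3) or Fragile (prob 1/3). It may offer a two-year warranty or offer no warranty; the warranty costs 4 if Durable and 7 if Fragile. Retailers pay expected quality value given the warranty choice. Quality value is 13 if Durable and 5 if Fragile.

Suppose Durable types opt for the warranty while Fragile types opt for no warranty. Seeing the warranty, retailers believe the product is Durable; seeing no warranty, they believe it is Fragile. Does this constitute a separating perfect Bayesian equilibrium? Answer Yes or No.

No

Under these beliefs, the warranty earns price 13 and no warranty earns price 5.
Durable: the warranty nets 13 − 4 = 9; no warranty nets 5. Durable prefers the warranty.
Fragile: the warranty nets 13 − 7 = 6; no warranty nets 5. Fragile would deviate to the warranty.
Fragile has a profitable deviation, so the profile is not an equilibrium.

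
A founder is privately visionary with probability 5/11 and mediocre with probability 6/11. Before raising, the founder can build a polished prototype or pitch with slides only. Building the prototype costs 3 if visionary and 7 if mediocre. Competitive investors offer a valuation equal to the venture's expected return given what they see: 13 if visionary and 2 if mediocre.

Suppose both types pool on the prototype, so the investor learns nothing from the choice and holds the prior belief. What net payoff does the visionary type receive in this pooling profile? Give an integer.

4

Pooled valuation = 5/11·13 + 6/11·2 = 7.
visionary pays cost 3 for the prototype, so net payoff = 7 − 3 = 4.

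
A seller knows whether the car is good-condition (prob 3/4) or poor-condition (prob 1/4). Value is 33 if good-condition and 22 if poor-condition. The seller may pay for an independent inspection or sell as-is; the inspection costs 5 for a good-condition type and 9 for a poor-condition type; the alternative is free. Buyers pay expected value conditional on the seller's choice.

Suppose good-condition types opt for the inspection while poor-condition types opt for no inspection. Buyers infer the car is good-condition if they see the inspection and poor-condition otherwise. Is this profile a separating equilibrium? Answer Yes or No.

Under these beliefs, the inspection earns price 33 and no inspection earns price 22.
good-condition: the inspection nets 33 − 5 = 28; no inspection nets 22. good-condition prefers the inspection.
poor-condition: the inspection nets 33 − 9 = 24; no inspection nets 22. poor-condition would deviate to the inspection.
poor-condition has a profitable deviation, so the profile is not an equilibrium.

No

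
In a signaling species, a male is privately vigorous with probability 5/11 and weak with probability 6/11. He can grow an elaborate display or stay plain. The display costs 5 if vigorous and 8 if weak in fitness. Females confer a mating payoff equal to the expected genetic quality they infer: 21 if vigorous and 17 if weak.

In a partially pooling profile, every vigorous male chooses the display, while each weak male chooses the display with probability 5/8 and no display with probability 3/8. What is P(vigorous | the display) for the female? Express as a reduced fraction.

4/7

P(the display) = (5/11)·1 + (6/11)·(5/8) = 35/44.
By Bayes' rule, P(vigorous | the display) = (5/11) / (35/44) = 4/7.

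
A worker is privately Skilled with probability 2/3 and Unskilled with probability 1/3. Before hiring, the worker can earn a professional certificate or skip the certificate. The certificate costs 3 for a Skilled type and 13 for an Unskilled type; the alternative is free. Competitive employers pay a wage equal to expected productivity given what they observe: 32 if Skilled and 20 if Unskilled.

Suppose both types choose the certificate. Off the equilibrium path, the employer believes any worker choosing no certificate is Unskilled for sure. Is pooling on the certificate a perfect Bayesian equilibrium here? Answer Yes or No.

No

On path, the employer holds the prior and pays 2/3·32 + 1/3·20 = 28. Off path (no certificate), believing Unskilled, it pays 20.
Skilled: the certificate nets 28 − 3 = 25; no certificate nets 20. Skilled stays.
Unskilled: the certificate nets 28 − 13 = 15; no certificate nets 20. Unskilled would deviate.
A type deviates, so pooling fails.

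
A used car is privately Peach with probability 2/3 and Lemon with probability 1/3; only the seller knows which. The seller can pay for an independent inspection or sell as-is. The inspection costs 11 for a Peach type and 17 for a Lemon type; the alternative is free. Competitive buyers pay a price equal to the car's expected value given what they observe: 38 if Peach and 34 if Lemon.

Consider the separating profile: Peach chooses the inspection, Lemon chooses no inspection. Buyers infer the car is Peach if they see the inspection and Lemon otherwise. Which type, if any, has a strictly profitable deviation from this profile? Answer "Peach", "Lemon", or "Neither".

Peach

The inspection pays 38; no inspection pays 34.
Peach: assigned the inspection, nets 38 − 11 = 27; deviating to no inspection nets 34.
Lemon: assigned no inspection, nets 34; deviating to the inspection nets 38 − 17 = 21.
The Peach type gains 7 by deviating.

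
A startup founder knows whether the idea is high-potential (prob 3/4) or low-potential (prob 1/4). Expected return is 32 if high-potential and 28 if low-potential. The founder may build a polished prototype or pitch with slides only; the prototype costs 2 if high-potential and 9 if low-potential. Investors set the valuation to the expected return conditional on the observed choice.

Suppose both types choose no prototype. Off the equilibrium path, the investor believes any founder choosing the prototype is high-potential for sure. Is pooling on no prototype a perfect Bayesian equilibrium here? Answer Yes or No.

Yes

On path, the investor holds the prior and pays 3/4·32 + 1/4·28 = 31. Off path (the prototype), believing high-potential, it pays 32.
high-potential: no prototype nets 31; the prototype nets 32 − 2 = 30. high-potential stays.
low-potential: no prototype nets 31; the prototype nets 32 − 9 = 23. low-potential stays.
No type deviates, so pooling is sustained.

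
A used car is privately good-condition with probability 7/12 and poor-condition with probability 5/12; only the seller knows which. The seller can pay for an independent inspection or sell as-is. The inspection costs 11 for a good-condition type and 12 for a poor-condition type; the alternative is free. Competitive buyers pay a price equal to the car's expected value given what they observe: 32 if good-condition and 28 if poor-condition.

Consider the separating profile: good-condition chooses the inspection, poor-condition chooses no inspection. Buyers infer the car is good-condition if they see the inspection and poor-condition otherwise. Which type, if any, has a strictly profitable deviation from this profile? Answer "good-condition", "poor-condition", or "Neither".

The inspection pays 32; no inspection pays 28.
good-condition: assigned the inspection, nets 32 − 11 = 21; deviating to no inspection nets 28.
poor-condition: assigned no inspection, nets 28; deviating to the inspection nets 32 − 12 = 20.
The good-condition type gains 7 by deviating.

good-condition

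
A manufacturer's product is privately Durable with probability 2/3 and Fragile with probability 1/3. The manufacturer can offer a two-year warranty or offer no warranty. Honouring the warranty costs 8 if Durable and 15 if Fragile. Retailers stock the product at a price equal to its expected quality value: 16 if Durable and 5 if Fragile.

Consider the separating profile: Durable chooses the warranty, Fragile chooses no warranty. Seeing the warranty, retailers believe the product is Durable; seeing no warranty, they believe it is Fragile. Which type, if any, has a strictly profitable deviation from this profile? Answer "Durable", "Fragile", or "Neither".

Neither

The warranty pays 16; no warranty pays 5.
Durable: assigned the warranty, nets 16 − 8 = 8; deviating to no warranty nets 5.
Fragile: assigned no warranty, nets 5; deviating to the warranty nets 16 − 15 = 1.
Both types strictly prefer their assigned action; no profitable deviation.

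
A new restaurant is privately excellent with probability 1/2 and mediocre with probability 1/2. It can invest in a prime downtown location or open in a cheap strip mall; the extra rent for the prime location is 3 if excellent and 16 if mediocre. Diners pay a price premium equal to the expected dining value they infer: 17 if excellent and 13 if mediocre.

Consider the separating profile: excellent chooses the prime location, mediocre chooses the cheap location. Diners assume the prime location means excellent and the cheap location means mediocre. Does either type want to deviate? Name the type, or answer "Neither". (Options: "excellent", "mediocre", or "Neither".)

Neither

The prime location pays 17; the cheap location pays 13.
excellent: assigned the prime location, nets 17 − 3 = 14; deviating to the cheap location nets 13.
mediocre: assigned the cheap location, nets 13; deviating to the prime location nets 17 − 16 = 1.
Both types strictly prefer their assigned action; no profitable deviation.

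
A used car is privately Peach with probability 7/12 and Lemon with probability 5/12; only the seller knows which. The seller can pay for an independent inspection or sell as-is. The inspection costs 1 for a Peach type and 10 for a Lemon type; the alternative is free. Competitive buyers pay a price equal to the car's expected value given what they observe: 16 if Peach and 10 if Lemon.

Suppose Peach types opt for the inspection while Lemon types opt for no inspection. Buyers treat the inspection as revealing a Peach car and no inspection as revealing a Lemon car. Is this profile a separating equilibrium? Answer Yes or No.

Under these beliefs, the inspection earns price 16 and no inspection earns price 10.
Peach: the inspection nets 16 − 1 = 15; no inspection nets 10. Peach prefers the inspection.
Lemon: the inspection nets 16 − 10 = 6; no inspection nets 10. Lemon prefers no inspection.
Neither type deviates, so the separating profile is an equilibrium.

Yes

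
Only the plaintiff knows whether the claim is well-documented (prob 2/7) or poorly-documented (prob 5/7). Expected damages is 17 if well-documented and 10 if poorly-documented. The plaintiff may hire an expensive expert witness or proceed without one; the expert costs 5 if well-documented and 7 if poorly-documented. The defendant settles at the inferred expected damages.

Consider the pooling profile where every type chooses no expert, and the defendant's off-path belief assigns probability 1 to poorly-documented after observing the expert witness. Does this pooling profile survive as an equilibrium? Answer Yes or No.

Yes

On path, the defendant holds the prior and pays 2/7·17 + 5/7·10 = 12. Off path (the expert witness), believing poorly-documented, it pays 10.
well-documented: no expert nets 12; the expert witness nets 10 − 5 = 5. well-documented stays.
poorly-documented: no expert nets 12; the expert witness nets 10 − 7 = 3. poorly-documented stays.
No type deviates, so pooling is sustained.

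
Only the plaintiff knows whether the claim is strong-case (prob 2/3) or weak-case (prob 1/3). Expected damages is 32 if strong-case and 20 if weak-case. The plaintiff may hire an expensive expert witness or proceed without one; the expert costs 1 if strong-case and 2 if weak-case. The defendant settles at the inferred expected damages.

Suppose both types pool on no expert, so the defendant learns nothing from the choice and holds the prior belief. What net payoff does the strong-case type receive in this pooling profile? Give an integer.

Pooled settlement = 2/3·32 + 1/3·20 = 28.
strong-case pays no cost for no expert, so net payoff = 28.

28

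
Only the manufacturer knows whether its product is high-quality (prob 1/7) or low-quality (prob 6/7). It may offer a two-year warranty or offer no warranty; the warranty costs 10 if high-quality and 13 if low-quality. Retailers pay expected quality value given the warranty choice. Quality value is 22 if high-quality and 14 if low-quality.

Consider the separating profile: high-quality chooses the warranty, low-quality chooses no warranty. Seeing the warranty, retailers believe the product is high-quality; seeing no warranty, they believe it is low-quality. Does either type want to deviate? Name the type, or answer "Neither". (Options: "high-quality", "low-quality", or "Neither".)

high-quality

The warranty pays 22; no warranty pays 14.
high-quality: assigned the warranty, nets 22 − 10 = 12; deviating to no warranty nets 14.
low-quality: assigned no warranty, nets 14; deviating to the warranty nets 22 − 13 = 9.
The high-quality type gains 2 by deviating.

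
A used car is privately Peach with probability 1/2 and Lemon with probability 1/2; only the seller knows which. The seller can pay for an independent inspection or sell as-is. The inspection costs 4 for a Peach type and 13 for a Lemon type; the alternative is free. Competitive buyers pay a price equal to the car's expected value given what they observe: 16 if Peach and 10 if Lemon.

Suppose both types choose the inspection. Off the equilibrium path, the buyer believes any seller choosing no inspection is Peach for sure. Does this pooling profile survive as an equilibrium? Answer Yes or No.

No

On path, the buyer holds the prior and pays 1/2·16 + 1/2·10 = 13. Off path (no inspection), believing Peach, it pays 16.
Peach: the inspection nets 13 − 4 = 9; no inspection nets 16. Peach would deviate.
Lemon: the inspection nets 13 − 13 = 0; no inspection nets 16. Lemon would deviate.
A type deviates, so pooling fails.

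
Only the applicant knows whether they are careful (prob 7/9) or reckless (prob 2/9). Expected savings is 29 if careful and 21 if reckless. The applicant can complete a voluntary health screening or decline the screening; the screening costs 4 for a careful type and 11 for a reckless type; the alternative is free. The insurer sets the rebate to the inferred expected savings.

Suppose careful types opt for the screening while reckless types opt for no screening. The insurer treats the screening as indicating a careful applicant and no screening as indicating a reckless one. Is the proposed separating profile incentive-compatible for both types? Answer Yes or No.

Under these beliefs, the screening earns rebate 29 and no screening earns rebate 21.
careful: the screening nets 29 − 4 = 25; no screening nets 21. careful prefers the screening.
reckless: the screening nets 29 − 11 = 18; no screening nets 21. reckless prefers no screening.
Neither type deviates, so the separating profile is an equilibrium.

Yes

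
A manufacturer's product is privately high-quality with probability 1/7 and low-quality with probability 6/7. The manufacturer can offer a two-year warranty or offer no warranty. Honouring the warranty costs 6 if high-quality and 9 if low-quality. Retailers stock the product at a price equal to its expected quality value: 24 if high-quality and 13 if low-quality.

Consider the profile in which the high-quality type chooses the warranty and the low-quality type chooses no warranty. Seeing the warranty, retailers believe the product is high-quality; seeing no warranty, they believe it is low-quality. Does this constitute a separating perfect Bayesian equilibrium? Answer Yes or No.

Under these beliefs, the warranty earns price 24 and no warranty earns price 13.
high-quality: the warranty nets 24 − 6 = 18; no warranty nets 13. high-quality prefers the warranty.
low-quality: the warranty nets 24 − 9 = 15; no warranty nets 13. low-quality would deviate to the warranty.
low-quality has a profitable deviation, so the profile is not an equilibrium.

No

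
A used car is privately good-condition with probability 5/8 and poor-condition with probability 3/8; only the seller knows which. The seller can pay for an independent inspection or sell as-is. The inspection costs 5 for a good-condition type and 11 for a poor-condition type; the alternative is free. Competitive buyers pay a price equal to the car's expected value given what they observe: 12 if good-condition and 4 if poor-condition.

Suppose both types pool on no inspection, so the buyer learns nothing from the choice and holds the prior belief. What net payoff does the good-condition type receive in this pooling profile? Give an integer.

9

Pooled price = 5/8·12 + 3/8·4 = 9.
good-condition pays no cost for no inspection, so net payoff = 9.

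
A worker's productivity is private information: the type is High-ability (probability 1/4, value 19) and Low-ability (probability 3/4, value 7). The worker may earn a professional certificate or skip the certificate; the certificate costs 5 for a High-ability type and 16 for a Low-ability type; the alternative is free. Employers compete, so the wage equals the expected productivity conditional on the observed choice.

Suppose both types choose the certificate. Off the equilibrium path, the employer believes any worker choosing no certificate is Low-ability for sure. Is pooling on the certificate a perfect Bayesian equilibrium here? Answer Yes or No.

No

On path, the employer holds the prior and pays 1/4·19 + 3/4·7 = 10. Off path (no certificate), believing Low-ability, it pays 7.
High-ability: the certificate nets 10 − 5 = 5; no certificate nets 7. High-ability would deviate.
Low-ability: the certificate nets 10 − 16 = -6; no certificate nets 7. Low-ability would deviate.
A type deviates, so pooling fails.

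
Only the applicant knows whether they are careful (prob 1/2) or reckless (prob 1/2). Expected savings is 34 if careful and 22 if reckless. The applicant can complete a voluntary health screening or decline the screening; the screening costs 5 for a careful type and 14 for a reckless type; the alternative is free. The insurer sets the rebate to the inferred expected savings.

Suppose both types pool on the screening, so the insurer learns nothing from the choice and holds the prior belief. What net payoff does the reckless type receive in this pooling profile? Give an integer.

14

Pooled rebate = 1/2·34 + 1/2·22 = 28.
reckless pays cost 14 for the screening, so net payoff = 28 − 14 = 14.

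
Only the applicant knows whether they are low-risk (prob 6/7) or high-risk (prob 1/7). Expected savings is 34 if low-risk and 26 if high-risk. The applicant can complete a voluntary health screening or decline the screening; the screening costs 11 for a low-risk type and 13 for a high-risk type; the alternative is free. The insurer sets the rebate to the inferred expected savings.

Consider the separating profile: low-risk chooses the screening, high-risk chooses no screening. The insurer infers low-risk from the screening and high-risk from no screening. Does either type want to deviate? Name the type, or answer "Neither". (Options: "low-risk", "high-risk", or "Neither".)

low-risk

The screening pays 34; no screening pays 26.
low-risk: assigned the screening, nets 34 − 11 = 23; deviating to no screening nets 26.
high-risk: assigned no screening, nets 26; deviating to the screening nets 34 − 13 = 21.
The low-risk type gains 3 by deviating.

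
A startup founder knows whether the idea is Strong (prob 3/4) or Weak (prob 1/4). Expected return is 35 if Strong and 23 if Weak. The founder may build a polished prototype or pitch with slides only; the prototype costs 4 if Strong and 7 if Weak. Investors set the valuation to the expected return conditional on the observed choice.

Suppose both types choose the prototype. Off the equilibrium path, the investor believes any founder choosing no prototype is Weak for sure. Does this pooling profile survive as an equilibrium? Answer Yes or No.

Yes

On path, the investor holds the prior and pays 3/4·35 + 1/4·23 = 32. Off path (no prototype), believing Weak, it pays 23.
Strong: the prototype nets 32 − 4 = 28; no prototype nets 23. Strong stays.
Weak: the prototype nets 32 − 7 = 25; no prototype nets 23. Weak stays.
No type deviates, so pooling is sustained.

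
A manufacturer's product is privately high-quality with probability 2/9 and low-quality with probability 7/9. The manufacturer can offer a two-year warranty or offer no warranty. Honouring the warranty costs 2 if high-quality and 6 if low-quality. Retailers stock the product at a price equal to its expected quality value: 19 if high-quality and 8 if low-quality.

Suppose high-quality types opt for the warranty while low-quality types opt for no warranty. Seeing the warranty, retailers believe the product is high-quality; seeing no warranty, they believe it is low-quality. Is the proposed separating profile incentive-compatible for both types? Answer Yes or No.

No

Under these beliefs, the warranty earns price 19 and no warranty earns price 8.
high-quality: the warranty nets 19 − 2 = 17; no warranty nets 8. high-quality prefers the warranty.
low-quality: the warranty nets 19 − 6 = 13; no warranty nets 8. low-quality would deviate to the warranty.
low-quality has a profitable deviation, so the profile is not an equilibrium.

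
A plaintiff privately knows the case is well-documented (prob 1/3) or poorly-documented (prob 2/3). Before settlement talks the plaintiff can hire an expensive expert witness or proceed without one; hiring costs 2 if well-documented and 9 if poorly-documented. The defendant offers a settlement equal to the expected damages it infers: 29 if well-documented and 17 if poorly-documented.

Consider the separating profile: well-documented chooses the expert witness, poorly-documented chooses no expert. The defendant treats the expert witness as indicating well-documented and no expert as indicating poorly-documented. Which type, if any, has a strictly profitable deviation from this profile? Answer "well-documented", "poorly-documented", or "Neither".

The expert witness pays 29; no expert pays 17.
well-documented: assigned the expert witness, nets 29 − 2 = 27; deviating to no expert nets 17.
poorly-documented: assigned no expert, nets 17; deviating to the expert witness nets 29 − 9 = 20.
The poorly-documented type gains 3 by deviating.

poorly-documented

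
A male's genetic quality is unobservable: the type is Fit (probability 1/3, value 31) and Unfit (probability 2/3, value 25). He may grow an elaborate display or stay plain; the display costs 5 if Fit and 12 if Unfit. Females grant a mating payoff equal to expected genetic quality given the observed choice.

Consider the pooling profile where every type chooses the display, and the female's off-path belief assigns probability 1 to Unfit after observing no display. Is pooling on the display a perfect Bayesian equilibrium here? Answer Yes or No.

On path, the female holds the prior and pays 1/3·31 + 2/3·25 = 27. Off path (no display), believing Unfit, it pays 25.
Fit: the display nets 27 − 5 = 22; no display nets 25. Fit would deviate.
Unfit: the display nets 27 − 12 = 15; no display nets 25. Unfit would deviate.
A type deviates, so pooling fails.

No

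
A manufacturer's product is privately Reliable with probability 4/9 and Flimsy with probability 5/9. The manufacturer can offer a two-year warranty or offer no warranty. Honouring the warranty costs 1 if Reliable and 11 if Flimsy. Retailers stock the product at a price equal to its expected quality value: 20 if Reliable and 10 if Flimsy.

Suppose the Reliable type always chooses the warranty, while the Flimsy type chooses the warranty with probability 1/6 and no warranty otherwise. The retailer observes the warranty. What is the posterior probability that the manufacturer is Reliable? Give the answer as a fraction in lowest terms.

P(the warranty) = (4/9)·1 + (5/9)·(1/6) = 29/54.
By Bayes' rule, P(Reliable | the warranty) = (4/9) / (29/54) = 24/29.

24/29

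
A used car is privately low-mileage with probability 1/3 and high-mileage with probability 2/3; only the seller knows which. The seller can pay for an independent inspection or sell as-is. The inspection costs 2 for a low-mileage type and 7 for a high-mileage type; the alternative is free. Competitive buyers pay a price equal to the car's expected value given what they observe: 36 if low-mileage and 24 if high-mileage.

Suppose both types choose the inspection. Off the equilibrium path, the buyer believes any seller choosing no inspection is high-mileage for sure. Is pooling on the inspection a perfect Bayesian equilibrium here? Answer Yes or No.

No

On path, the buyer holds the prior and pays 1/3·36 + 2/3·24 = 28. Off path (no inspection), believing high-mileage, it pays 24.
low-mileage: the inspection nets 28 − 2 = 26; no inspection nets 24. low-mileage stays.
high-mileage: the inspection nets 28 − 7 = 21; no inspection nets 24. high-mileage would deviate.
A type deviates, so pooling fails.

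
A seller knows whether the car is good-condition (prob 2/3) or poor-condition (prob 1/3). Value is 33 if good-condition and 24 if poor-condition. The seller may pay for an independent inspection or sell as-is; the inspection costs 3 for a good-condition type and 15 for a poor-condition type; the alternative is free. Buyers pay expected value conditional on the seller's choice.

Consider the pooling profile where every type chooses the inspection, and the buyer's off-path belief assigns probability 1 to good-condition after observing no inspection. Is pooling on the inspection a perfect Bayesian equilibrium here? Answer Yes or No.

On path, the buyer holds the prior and pays 2/3·33 + 1/3·24 = 30. Off path (no inspection), believing good-condition, it pays 33.
good-condition: the inspection nets 30 − 3 = 27; no inspection nets 33. good-condition would deviate.
poor-condition: the inspection nets 30 − 15 = 15; no inspection nets 33. poor-condition would deviate.
A type deviates, so pooling fails.

No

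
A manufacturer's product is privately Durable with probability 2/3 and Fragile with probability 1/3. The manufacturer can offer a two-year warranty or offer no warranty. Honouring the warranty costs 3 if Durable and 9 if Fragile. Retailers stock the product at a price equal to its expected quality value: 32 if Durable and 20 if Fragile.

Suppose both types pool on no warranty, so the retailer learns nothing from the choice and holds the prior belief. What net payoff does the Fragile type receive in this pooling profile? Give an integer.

28

Pooled price = 2/3·32 + 1/3·20 = 28.
Fragile pays no cost for no warranty, so net payoff = 28.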